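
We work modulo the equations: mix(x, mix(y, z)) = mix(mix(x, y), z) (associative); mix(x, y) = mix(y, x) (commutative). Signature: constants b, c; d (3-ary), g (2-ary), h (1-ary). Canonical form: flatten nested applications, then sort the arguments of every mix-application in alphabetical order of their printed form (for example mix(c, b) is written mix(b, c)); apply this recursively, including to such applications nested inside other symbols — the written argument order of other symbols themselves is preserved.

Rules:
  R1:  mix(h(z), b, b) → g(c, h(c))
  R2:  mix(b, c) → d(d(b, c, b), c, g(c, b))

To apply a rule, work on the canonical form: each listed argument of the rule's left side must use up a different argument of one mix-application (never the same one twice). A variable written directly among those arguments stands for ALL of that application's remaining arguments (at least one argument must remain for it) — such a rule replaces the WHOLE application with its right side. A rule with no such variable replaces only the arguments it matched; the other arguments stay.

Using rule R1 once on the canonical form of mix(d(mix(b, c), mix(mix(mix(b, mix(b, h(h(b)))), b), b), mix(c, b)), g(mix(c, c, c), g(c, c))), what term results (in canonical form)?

Answer: mix(d(mix(b, c), mix(b, b, g(c, h(c))), mix(b, c)), g(mix(c, c, c), g(c, c)))

Derivation:
Canonical form:  mix(d(mix(b, c), mix(b, b, b, b, h(h(b))), mix(b, c)), g(mix(c, c, c), g(c, c)))
Apply R1:  consuming b, b, h(h(b));  z := h(b)
Result:  mix(d(mix(b, c), mix(b, b, g(c, h(c))), mix(b, c)), g(mix(c, c, c), g(c, c)))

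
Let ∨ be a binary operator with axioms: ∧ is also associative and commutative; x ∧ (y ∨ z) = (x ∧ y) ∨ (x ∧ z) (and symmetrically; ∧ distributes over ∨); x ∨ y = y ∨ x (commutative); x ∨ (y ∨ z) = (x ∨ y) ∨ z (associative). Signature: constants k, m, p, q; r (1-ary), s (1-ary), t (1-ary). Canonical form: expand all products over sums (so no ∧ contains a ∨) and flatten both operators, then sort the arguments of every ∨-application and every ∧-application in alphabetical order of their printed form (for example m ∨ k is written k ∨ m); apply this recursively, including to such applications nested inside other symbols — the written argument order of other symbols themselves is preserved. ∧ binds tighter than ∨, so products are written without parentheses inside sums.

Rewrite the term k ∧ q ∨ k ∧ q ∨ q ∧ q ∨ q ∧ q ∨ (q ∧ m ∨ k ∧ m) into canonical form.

Flatten:  k ∧ q ∨ k ∧ q ∨ q ∧ q ∨ q ∧ q ∨ m ∧ q ∨ k ∧ m
Sort:  k ∧ m ∨ k ∧ q ∨ k ∧ q ∨ m ∧ q ∨ q ∧ q ∨ q ∧ q

Answer: k ∧ m ∨ k ∧ q ∨ k ∧ q ∨ m ∧ q ∨ q ∧ q ∨ q ∧ q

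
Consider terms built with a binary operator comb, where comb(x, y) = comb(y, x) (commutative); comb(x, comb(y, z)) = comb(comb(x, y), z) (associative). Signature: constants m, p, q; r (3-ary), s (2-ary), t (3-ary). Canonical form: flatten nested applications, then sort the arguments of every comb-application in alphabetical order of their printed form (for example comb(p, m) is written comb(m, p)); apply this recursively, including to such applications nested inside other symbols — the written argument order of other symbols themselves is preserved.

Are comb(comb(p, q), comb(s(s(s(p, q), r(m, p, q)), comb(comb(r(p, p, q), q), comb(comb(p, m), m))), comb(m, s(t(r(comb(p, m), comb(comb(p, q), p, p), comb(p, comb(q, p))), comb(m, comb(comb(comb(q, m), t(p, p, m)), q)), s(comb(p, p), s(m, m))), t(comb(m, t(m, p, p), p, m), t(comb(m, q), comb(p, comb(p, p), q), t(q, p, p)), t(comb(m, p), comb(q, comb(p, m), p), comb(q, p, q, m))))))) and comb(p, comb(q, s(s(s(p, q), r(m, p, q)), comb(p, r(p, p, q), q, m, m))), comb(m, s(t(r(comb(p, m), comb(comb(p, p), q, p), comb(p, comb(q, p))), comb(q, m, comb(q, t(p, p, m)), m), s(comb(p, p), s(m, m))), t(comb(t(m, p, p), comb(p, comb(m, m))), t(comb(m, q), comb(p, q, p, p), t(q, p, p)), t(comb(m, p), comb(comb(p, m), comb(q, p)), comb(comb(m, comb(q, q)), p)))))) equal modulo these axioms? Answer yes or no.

Left:  comb(comb(p, q), comb(s(s(s(p, q), r(m, p, q)), comb(comb(r(p, p, q), q), comb(comb(p, m), m))), comb(m, s(t(r(comb(p, m), comb(comb(p, q), p, p), comb(p, comb(q, p))), comb(m, comb(comb(comb(q, m), t(p, p, m)), q)), s(comb(p, p), s(m, m))), t(comb(m, t(m, p, p), p, m), t(comb(m, q), comb(p, comb(p, p), q), t(q, p, p)), t(comb(m, p), comb(q, comb(p, m), p), comb(q, p, q, m)))))))
  Merge nested applications:  comb(p, q, s(s(s(p, q), r(m, p, q)), comb(comb(r(p, p, q), q), comb(comb(p, m), m))), m, s(t(r(comb(p, m), comb(comb(p, q), p, p), comb(p, comb(q, p))), comb(m, comb(comb(comb(q, m), t(p, p, m)), q)), s(comb(p, p), s(m, m))), t(comb(m, t(m, p, p), p, m), t(comb(m, q), comb(p, comb(p, p), q), t(q, p, p)), t(comb(m, p), comb(q, comb(p, m), p), comb(q, p, q, m)))))
  Canonicalize subterm:  s(s(s(p, q), r(m, p, q)), comb(comb(r(p, p, q), q), comb(comb(p, m), m)))  →  s(s(s(p, q), r(m, p, q)), comb(m, m, p, q, r(p, p, q)))
  Simplify inside:  s(t(r(comb(p, m), comb(comb(p, q), p, p), comb(p, comb(q, p))), comb(m, comb(comb(comb(q, m), t(p, p, m)), q)), s(comb(p, p), s(m, m))), t(comb(m, t(m, p, p), p, m), t(comb(m, q), comb(p, comb(p, p), q), t(q, p, p)), t(comb(m, p), comb(q, comb(p, m), p), comb(q, p, q, m))))  →  s(t(r(comb(m, p), comb(p, p, p, q), comb(p, p, q)), comb(m, m, q, q, t(p, p, m)), s(comb(p, p), s(m, m))), t(comb(m, m, p, t(m, p, p)), t(comb(m, q), comb(p, p, p, q), t(q, p, p)), t(comb(m, p), comb(m, p, p, q), comb(m, p, q, q))))
  Sort:  comb(m, p, q, s(s(s(p, q), r(m, p, q)), comb(m, m, p, q, r(p, p, q))), s(t(r(comb(m, p), comb(p, p, p, q), comb(p, p, q)), comb(m, m, q, q, t(p, p, m)), s(comb(p, p), s(m, m))), t(comb(m, m, p, t(m, p, p)), t(comb(m, q), comb(p, p, p, q), t(q, p, p)), t(comb(m, p), comb(m, p, p, q), comb(m, p, q, q)))))
Right:  comb(p, comb(q, s(s(s(p, q), r(m, p, q)), comb(p, r(p, p, q), q, m, m))), comb(m, s(t(r(comb(p, m), comb(comb(p, p), q, p), comb(p, comb(q, p))), comb(q, m, comb(q, t(p, p, m)), m), s(comb(p, p), s(m, m))), t(comb(t(m, p, p), comb(p, comb(m, m))), t(comb(m, q), comb(p, q, p, p), t(q, p, p)), t(comb(m, p), comb(comb(p, m), comb(q, p)), comb(comb(m, comb(q, q)), p))))))
  Merge nested applications:  comb(p, q, s(s(s(p, q), r(m, p, q)), comb(p, r(p, p, q), q, m, m)), m, s(t(r(comb(p, m), comb(comb(p, p), q, p), comb(p, comb(q, p))), comb(q, m, comb(q, t(p, p, m)), m), s(comb(p, p), s(m, m))), t(comb(t(m, p, p), comb(p, comb(m, m))), t(comb(m, q), comb(p, q, p, p), t(q, p, p)), t(comb(m, p), comb(comb(p, m), comb(q, p)), comb(comb(m, comb(q, q)), p)))))
  Simplify inside:  s(s(s(p, q), r(m, p, q)), comb(p, r(p, p, q), q, m, m))  →  s(s(s(p, q), r(m, p, q)), comb(m, m, p, q, r(p, p, q)))
  Inside:  s(t(r(comb(p, m), comb(comb(p, p), q, p), comb(p, comb(q, p))), comb(q, m, comb(q, t(p, p, m)), m), s(comb(p, p), s(m, m))), t(comb(t(m, p, p), comb(p, comb(m, m))), t(comb(m, q), comb(p, q, p, p), t(q, p, p)), t(comb(m, p), comb(comb(p, m), comb(q, p)), comb(comb(m, comb(q, q)), p))))  →  s(t(r(comb(m, p), comb(p, p, p, q), comb(p, p, q)), comb(m, m, q, q, t(p, p, m)), s(comb(p, p), s(m, m))), t(comb(m, m, p, t(m, p, p)), t(comb(m, q), comb(p, p, p, q), t(q, p, p)), t(comb(m, p), comb(m, p, p, q), comb(m, p, q, q))))
  Order the arguments:  comb(m, p, q, s(s(s(p, q), r(m, p, q)), comb(m, m, p, q, r(p, p, q))), s(t(r(comb(m, p), comb(p, p, p, q), comb(p, p, q)), comb(m, m, q, q, t(p, p, m)), s(comb(p, p), s(m, m))), t(comb(m, m, p, t(m, p, p)), t(comb(m, q), comb(p, p, p, q), t(q, p, p)), t(comb(m, p), comb(m, p, p, q), comb(m, p, q, q)))))

Answer: yes — both canonical forms are comb(m, p, q, s(s(s(p, q), r(m, p, q)), comb(m, m, p, q, r(p, p, q))), s(t(r(comb(m, p), comb(p, p, p, q), comb(p, p, q)), comb(m, m, q, q, t(p, p, m)), s(comb(p, p), s(m, m))), t(comb(m, m, p, t(m, p, p)), t(comb(m, q), comb(p, p, p, q), t(q, p, p)), t(comb(m, p), comb(m, p, p, q), comb(m, p, q, q)))))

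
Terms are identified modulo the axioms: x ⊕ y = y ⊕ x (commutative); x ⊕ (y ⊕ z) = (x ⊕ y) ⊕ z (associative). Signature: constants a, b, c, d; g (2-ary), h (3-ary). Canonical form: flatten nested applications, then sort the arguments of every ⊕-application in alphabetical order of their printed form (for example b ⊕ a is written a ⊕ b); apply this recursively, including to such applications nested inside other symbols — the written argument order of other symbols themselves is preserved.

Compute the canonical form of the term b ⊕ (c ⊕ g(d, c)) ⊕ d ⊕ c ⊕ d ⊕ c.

Answer: b ⊕ c ⊕ c ⊕ c ⊕ d ⊕ d ⊕ g(d, c)

Derivation:
Merge nested applications:  b ⊕ c ⊕ g(d, c) ⊕ d ⊕ c ⊕ d ⊕ c
Sort:  b ⊕ c ⊕ c ⊕ c ⊕ d ⊕ d ⊕ g(d, c)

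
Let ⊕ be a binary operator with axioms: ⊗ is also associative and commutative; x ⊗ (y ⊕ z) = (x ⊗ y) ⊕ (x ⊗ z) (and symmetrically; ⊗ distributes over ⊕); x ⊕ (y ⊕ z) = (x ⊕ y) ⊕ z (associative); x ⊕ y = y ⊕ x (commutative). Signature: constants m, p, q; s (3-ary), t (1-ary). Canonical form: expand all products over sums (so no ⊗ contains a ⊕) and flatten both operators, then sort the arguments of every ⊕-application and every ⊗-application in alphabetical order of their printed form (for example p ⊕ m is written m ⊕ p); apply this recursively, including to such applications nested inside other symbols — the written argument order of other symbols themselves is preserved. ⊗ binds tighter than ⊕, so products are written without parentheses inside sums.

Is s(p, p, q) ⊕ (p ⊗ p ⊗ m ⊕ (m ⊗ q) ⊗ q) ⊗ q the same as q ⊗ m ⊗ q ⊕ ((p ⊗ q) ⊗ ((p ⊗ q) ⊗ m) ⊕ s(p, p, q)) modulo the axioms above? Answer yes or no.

Left:  s(p, p, q) ⊕ (p ⊗ p ⊗ m ⊕ (m ⊗ q) ⊗ q) ⊗ q
  Distribute:  s(p, p, q) ⊕ m ⊗ p ⊗ p ⊗ q ⊕ m ⊗ q ⊗ q ⊗ q
  Order the arguments:  m ⊗ p ⊗ p ⊗ q ⊕ m ⊗ q ⊗ q ⊗ q ⊕ s(p, p, q)
Right:  q ⊗ m ⊗ q ⊕ ((p ⊗ q) ⊗ ((p ⊗ q) ⊗ m) ⊕ s(p, p, q))
  Un-nest:  m ⊗ q ⊗ q ⊕ m ⊗ p ⊗ p ⊗ q ⊗ q ⊕ s(p, p, q)
  Order the arguments:  m ⊗ p ⊗ p ⊗ q ⊗ q ⊕ m ⊗ q ⊗ q ⊕ s(p, p, q)

Answer: no — m ⊗ p ⊗ p ⊗ q ⊕ m ⊗ q ⊗ q ⊗ q ⊕ s(p, p, q) vs m ⊗ p ⊗ p ⊗ q ⊗ q ⊕ m ⊗ q ⊗ q ⊕ s(p, p, q)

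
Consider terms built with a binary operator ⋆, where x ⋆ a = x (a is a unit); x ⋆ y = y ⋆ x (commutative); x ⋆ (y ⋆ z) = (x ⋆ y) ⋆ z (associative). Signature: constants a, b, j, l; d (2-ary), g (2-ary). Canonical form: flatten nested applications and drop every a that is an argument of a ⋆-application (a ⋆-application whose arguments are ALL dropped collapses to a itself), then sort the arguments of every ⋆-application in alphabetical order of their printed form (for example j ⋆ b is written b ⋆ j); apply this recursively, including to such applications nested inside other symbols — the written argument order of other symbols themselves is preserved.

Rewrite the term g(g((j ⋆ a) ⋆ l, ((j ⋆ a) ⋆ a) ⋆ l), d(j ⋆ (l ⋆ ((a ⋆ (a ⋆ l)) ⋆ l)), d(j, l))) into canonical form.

Answer: g(g(j ⋆ l, j ⋆ l), d(j ⋆ l ⋆ l ⋆ l, d(j, l)))

Derivation:
Focus inside:  j ⋆ (l ⋆ ((a ⋆ (a ⋆ l)) ⋆ l))
Flatten:  j ⋆ l ⋆ a ⋆ a ⋆ l ⋆ l
Drop the unit:  drop a (×2)
Sort:  j ⋆ l ⋆ l ⋆ l
Put back:  g(g(j ⋆ l, j ⋆ l), d(j ⋆ l ⋆ l ⋆ l, d(j, l)))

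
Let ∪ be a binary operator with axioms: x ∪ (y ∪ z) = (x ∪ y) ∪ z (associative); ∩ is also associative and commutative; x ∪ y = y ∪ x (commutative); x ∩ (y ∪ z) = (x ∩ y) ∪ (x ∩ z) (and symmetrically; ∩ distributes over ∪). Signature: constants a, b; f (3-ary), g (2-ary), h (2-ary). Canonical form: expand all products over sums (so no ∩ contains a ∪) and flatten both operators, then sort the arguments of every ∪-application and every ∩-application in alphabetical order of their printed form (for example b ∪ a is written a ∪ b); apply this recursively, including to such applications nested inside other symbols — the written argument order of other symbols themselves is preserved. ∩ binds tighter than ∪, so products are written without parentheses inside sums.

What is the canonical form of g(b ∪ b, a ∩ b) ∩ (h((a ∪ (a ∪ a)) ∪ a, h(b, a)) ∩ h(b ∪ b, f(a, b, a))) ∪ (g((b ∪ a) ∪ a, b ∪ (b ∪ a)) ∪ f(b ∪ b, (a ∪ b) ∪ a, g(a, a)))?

Merge nested applications:  g(b ∪ b, a ∩ b) ∩ h(a ∪ a ∪ a ∪ a, h(b, a)) ∩ h(b ∪ b, f(a, b, a)) ∪ g(a ∪ a ∪ b, a ∪ b ∪ b) ∪ f(b ∪ b, a ∪ a ∪ b, g(a, a))
Sort:  f(b ∪ b, a ∪ a ∪ b, g(a, a)) ∪ g(a ∪ a ∪ b, a ∪ b ∪ b) ∪ g(b ∪ b, a ∩ b) ∩ h(a ∪ a ∪ a ∪ a, h(b, a)) ∩ h(b ∪ b, f(a, b, a))

Answer: f(b ∪ b, a ∪ a ∪ b, g(a, a)) ∪ g(a ∪ a ∪ b, a ∪ b ∪ b) ∪ g(b ∪ b, a ∩ b) ∩ h(a ∪ a ∪ a ∪ a, h(b, a)) ∩ h(b ∪ b, f(a, b, a))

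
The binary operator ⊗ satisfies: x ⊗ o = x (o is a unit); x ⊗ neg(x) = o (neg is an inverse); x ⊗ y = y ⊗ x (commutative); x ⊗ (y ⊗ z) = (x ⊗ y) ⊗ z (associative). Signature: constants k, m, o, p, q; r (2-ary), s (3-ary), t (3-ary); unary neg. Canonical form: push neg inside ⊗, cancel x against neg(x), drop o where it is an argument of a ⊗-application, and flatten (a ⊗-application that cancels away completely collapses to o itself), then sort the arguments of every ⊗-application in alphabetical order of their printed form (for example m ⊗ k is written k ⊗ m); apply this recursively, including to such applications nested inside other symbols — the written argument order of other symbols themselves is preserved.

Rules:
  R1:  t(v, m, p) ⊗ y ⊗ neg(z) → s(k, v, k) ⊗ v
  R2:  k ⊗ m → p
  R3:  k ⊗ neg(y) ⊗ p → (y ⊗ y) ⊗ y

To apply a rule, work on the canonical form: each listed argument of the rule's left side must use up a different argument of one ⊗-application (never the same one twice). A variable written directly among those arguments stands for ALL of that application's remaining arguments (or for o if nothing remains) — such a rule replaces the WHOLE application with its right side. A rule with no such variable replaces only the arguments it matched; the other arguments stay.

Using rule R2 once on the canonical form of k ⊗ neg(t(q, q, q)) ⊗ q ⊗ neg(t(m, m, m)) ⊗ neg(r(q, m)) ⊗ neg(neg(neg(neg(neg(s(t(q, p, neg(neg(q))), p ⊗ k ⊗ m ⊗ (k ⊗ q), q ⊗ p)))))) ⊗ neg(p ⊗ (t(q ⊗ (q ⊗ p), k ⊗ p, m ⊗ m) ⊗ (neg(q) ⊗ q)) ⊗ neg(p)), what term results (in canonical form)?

Answer: k ⊗ neg(r(q, m)) ⊗ neg(s(t(q, p, q), k ⊗ p ⊗ p ⊗ q, p ⊗ q)) ⊗ neg(t(m, m, m)) ⊗ neg(t(p ⊗ q ⊗ q, k ⊗ p, m ⊗ m)) ⊗ neg(t(q, q, q)) ⊗ q

Derivation:
Canonical form:  k ⊗ neg(r(q, m)) ⊗ neg(s(t(q, p, q), k ⊗ k ⊗ m ⊗ p ⊗ q, p ⊗ q)) ⊗ neg(t(m, m, m)) ⊗ neg(t(p ⊗ q ⊗ q, k ⊗ p, m ⊗ m)) ⊗ neg(t(q, q, q)) ⊗ q
Apply R2:  consuming k, m
New term:  k ⊗ neg(r(q, m)) ⊗ neg(s(t(q, p, q), k ⊗ p ⊗ p ⊗ q, p ⊗ q)) ⊗ neg(t(m, m, m)) ⊗ neg(t(p ⊗ q ⊗ q, k ⊗ p, m ⊗ m)) ⊗ neg(t(q, q, q)) ⊗ q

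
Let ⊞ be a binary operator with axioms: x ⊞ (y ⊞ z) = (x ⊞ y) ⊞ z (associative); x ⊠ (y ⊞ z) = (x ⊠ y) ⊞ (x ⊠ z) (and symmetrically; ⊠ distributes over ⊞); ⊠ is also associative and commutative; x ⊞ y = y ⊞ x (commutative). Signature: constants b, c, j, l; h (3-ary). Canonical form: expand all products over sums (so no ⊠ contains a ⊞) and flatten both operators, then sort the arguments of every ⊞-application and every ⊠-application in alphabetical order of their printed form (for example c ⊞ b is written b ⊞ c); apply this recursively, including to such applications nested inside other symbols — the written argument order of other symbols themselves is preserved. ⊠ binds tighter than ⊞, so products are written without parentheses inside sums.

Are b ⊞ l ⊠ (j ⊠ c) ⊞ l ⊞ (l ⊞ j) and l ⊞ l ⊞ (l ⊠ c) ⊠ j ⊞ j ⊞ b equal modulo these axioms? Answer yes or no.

Answer: yes — both canonical forms are b ⊞ c ⊠ j ⊠ l ⊞ j ⊞ l ⊞ l

Derivation:
Left:  b ⊞ l ⊠ (j ⊠ c) ⊞ l ⊞ (l ⊞ j)
  Flatten:  b ⊞ c ⊠ j ⊠ l ⊞ l ⊞ l ⊞ j
  Order the arguments:  b ⊞ c ⊠ j ⊠ l ⊞ j ⊞ l ⊞ l
Right:  l ⊞ l ⊞ (l ⊠ c) ⊠ j ⊞ j ⊞ b
  Merge nested applications:  l ⊞ l ⊞ c ⊠ j ⊠ l ⊞ j ⊞ b
  Sort arguments:  b ⊞ c ⊠ j ⊠ l ⊞ j ⊞ l ⊞ l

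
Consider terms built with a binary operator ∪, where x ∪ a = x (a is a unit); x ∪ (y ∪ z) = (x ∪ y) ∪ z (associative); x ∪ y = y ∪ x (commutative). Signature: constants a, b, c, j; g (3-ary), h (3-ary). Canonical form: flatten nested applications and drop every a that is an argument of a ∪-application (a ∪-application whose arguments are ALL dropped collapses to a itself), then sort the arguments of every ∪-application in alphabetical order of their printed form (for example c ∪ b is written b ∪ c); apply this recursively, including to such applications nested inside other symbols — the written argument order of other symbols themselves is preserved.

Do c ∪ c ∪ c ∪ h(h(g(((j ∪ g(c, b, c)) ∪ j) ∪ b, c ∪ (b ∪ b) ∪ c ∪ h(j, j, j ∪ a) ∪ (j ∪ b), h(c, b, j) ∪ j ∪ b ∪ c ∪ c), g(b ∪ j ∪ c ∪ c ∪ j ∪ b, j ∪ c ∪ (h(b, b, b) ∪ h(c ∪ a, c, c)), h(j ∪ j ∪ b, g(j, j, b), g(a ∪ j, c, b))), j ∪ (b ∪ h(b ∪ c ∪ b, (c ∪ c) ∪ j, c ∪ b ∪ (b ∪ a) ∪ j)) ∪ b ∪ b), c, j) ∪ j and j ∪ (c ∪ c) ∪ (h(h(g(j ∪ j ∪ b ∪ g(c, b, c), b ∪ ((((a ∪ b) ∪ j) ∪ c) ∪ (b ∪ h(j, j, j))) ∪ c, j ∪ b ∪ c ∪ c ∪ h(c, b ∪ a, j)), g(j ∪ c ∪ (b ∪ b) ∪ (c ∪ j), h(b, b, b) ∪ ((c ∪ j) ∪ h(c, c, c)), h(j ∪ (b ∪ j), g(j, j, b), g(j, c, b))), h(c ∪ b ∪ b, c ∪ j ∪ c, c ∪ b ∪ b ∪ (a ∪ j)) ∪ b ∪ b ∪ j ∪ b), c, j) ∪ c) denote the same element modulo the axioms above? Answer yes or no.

Left:  c ∪ c ∪ c ∪ h(h(g(((j ∪ g(c, b, c)) ∪ j) ∪ b, c ∪ (b ∪ b) ∪ c ∪ h(j, j, j ∪ a) ∪ (j ∪ b), h(c, b, j) ∪ j ∪ b ∪ c ∪ c), g(b ∪ j ∪ c ∪ c ∪ j ∪ b, j ∪ c ∪ (h(b, b, b) ∪ h(c ∪ a, c, c)), h(j ∪ j ∪ b, g(j, j, b), g(a ∪ j, c, b))), j ∪ (b ∪ h(b ∪ c ∪ b, (c ∪ c) ∪ j, c ∪ b ∪ (b ∪ a) ∪ j)) ∪ b ∪ b), c, j) ∪ j
  Inside:  h(h(g(((j ∪ g(c, b, c)) ∪ j) ∪ b, c ∪ (b ∪ b) ∪ c ∪ h(j, j, j ∪ a) ∪ (j ∪ b), h(c, b, j) ∪ j ∪ b ∪ c ∪ c), g(b ∪ j ∪ c ∪ c ∪ j ∪ b, j ∪ c ∪ (h(b, b, b) ∪ h(c ∪ a, c, c)), h(j ∪ j ∪ b, g(j, j, b), g(a ∪ j, c, b))), j ∪ (b ∪ h(b ∪ c ∪ b, (c ∪ c) ∪ j, c ∪ b ∪ (b ∪ a) ∪ j)) ∪ b ∪ b), c, j)  →  h(h(g(b ∪ g(c, b, c) ∪ j ∪ j, b ∪ b ∪ b ∪ c ∪ c ∪ h(j, j, j) ∪ j, b ∪ c ∪ c ∪ h(c, b, j) ∪ j), g(b ∪ b ∪ c ∪ c ∪ j ∪ j, c ∪ h(b, b, b) ∪ h(c, c, c) ∪ j, h(b ∪ j ∪ j, g(j, j, b), g(j, c, b))), b ∪ b ∪ b ∪ h(b ∪ b ∪ c, c ∪ c ∪ j, b ∪ b ∪ c ∪ j) ∪ j), c, j)
  Order the arguments:  c ∪ c ∪ c ∪ h(h(g(b ∪ g(c, b, c) ∪ j ∪ j, b ∪ b ∪ b ∪ c ∪ c ∪ h(j, j, j) ∪ j, b ∪ c ∪ c ∪ h(c, b, j) ∪ j), g(b ∪ b ∪ c ∪ c ∪ j ∪ j, c ∪ h(b, b, b) ∪ h(c, c, c) ∪ j, h(b ∪ j ∪ j, g(j, j, b), g(j, c, b))), b ∪ b ∪ b ∪ h(b ∪ b ∪ c, c ∪ c ∪ j, b ∪ b ∪ c ∪ j) ∪ j), c, j) ∪ j
Right:  j ∪ (c ∪ c) ∪ (h(h(g(j ∪ j ∪ b ∪ g(c, b, c), b ∪ ((((a ∪ b) ∪ j) ∪ c) ∪ (b ∪ h(j, j, j))) ∪ c, j ∪ b ∪ c ∪ c ∪ h(c, b ∪ a, j)), g(j ∪ c ∪ (b ∪ b) ∪ (c ∪ j), h(b, b, b) ∪ ((c ∪ j) ∪ h(c, c, c)), h(j ∪ (b ∪ j), g(j, j, b), g(j, c, b))), h(c ∪ b ∪ b, c ∪ j ∪ c, c ∪ b ∪ b ∪ (a ∪ j)) ∪ b ∪ b ∪ j ∪ b), c, j) ∪ c)
  Merge nested applications:  j ∪ c ∪ c ∪ h(h(g(j ∪ j ∪ b ∪ g(c, b, c), b ∪ ((((a ∪ b) ∪ j) ∪ c) ∪ (b ∪ h(j, j, j))) ∪ c, j ∪ b ∪ c ∪ c ∪ h(c, b ∪ a, j)), g(j ∪ c ∪ (b ∪ b) ∪ (c ∪ j), h(b, b, b) ∪ ((c ∪ j) ∪ h(c, c, c)), h(j ∪ (b ∪ j), g(j, j, b), g(j, c, b))), h(c ∪ b ∪ b, c ∪ j ∪ c, c ∪ b ∪ b ∪ (a ∪ j)) ∪ b ∪ b ∪ j ∪ b), c, j) ∪ c
  Inside:  h(h(g(j ∪ j ∪ b ∪ g(c, b, c), b ∪ ((((a ∪ b) ∪ j) ∪ c) ∪ (b ∪ h(j, j, j))) ∪ c, j ∪ b ∪ c ∪ c ∪ h(c, b ∪ a, j)), g(j ∪ c ∪ (b ∪ b) ∪ (c ∪ j), h(b, b, b) ∪ ((c ∪ j) ∪ h(c, c, c)), h(j ∪ (b ∪ j), g(j, j, b), g(j, c, b))), h(c ∪ b ∪ b, c ∪ j ∪ c, c ∪ b ∪ b ∪ (a ∪ j)) ∪ b ∪ b ∪ j ∪ b), c, j)  →  h(h(g(b ∪ g(c, b, c) ∪ j ∪ j, b ∪ b ∪ b ∪ c ∪ c ∪ h(j, j, j) ∪ j, b ∪ c ∪ c ∪ h(c, b, j) ∪ j), g(b ∪ b ∪ c ∪ c ∪ j ∪ j, c ∪ h(b, b, b) ∪ h(c, c, c) ∪ j, h(b ∪ j ∪ j, g(j, j, b), g(j, c, b))), b ∪ b ∪ b ∪ h(b ∪ b ∪ c, c ∪ c ∪ j, b ∪ b ∪ c ∪ j) ∪ j), c, j)
  Sort arguments:  c ∪ c ∪ c ∪ h(h(g(b ∪ g(c, b, c) ∪ j ∪ j, b ∪ b ∪ b ∪ c ∪ c ∪ h(j, j, j) ∪ j, b ∪ c ∪ c ∪ h(c, b, j) ∪ j), g(b ∪ b ∪ c ∪ c ∪ j ∪ j, c ∪ h(b, b, b) ∪ h(c, c, c) ∪ j, h(b ∪ j ∪ j, g(j, j, b), g(j, c, b))), b ∪ b ∪ b ∪ h(b ∪ b ∪ c, c ∪ c ∪ j, b ∪ b ∪ c ∪ j) ∪ j), c, j) ∪ j

Answer: yes — both canonical forms are c ∪ c ∪ c ∪ h(h(g(b ∪ g(c, b, c) ∪ j ∪ j, b ∪ b ∪ b ∪ c ∪ c ∪ h(j, j, j) ∪ j, b ∪ c ∪ c ∪ h(c, b, j) ∪ j), g(b ∪ b ∪ c ∪ c ∪ j ∪ j, c ∪ h(b, b, b) ∪ h(c, c, c) ∪ j, h(b ∪ j ∪ j, g(j, j, b), g(j, c, b))), b ∪ b ∪ b ∪ h(b ∪ b ∪ c, c ∪ c ∪ j, b ∪ b ∪ c ∪ j) ∪ j), c, j) ∪ j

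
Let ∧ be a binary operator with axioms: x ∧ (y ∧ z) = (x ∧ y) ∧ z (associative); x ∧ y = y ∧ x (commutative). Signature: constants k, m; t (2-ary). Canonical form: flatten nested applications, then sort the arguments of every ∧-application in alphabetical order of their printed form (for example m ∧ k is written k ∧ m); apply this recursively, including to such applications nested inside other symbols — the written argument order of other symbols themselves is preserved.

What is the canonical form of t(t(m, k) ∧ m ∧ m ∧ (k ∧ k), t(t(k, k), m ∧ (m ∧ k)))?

Answer: t(k ∧ k ∧ m ∧ m ∧ t(m, k), t(t(k, k), k ∧ m ∧ m))

Derivation:
Focus inside:  t(m, k) ∧ m ∧ m ∧ (k ∧ k)
Merge nested applications:  t(m, k) ∧ m ∧ m ∧ k ∧ k
Sort:  k ∧ k ∧ m ∧ m ∧ t(m, k)
Put back:  t(k ∧ k ∧ m ∧ m ∧ t(m, k), t(t(k, k), k ∧ m ∧ m))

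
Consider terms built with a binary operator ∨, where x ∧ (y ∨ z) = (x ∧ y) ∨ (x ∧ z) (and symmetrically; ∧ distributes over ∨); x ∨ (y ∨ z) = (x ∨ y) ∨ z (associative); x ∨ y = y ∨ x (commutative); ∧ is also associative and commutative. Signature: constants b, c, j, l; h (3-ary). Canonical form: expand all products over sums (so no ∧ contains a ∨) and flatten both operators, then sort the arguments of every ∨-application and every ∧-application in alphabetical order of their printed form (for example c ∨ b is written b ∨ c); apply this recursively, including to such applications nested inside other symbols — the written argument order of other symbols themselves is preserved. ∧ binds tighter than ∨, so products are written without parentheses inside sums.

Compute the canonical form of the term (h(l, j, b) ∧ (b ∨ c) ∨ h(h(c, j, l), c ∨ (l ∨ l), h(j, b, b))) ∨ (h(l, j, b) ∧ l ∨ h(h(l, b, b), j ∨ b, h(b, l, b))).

Expand products over sums:  b ∧ h(l, j, b) ∨ c ∧ h(l, j, b) ∨ h(h(c, j, l), c ∨ l ∨ l, h(j, b, b)) ∨ h(l, j, b) ∧ l ∨ h(h(l, b, b), b ∨ j, h(b, l, b))
Sort:  b ∧ h(l, j, b) ∨ c ∧ h(l, j, b) ∨ h(h(c, j, l), c ∨ l ∨ l, h(j, b, b)) ∨ h(h(l, b, b), b ∨ j, h(b, l, b)) ∨ h(l, j, b) ∧ l

Answer: b ∧ h(l, j, b) ∨ c ∧ h(l, j, b) ∨ h(h(c, j, l), c ∨ l ∨ l, h(j, b, b)) ∨ h(h(l, b, b), b ∨ j, h(b, l, b)) ∨ h(l, j, b) ∧ l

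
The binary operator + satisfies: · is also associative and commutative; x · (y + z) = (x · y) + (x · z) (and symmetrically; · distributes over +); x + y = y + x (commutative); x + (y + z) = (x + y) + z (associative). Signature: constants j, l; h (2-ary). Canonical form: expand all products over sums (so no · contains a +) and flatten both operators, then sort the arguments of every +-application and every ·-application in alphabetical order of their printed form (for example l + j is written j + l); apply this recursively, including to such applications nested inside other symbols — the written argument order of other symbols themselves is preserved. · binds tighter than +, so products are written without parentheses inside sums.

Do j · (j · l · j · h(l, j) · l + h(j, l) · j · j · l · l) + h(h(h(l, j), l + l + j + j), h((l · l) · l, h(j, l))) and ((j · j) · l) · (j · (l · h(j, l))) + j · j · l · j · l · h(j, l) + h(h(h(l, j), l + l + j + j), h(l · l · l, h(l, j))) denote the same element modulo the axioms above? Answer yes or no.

Left:  j · (j · l · j · h(l, j) · l + h(j, l) · j · j · l · l) + h(h(h(l, j), l + l + j + j), h((l · l) · l, h(j, l)))
  Distribute:  h(l, j) · j · j · j · l · l + h(j, l) · j · j · j · l · l + h(h(h(l, j), j + j + l + l), h(l · l · l, h(j, l)))
  Order the arguments:  h(h(h(l, j), j + j + l + l), h(l · l · l, h(j, l))) + h(j, l) · j · j · j · l · l + h(l, j) · j · j · j · l · l
Right:  ((j · j) · l) · (j · (l · h(j, l))) + j · j · l · j · l · h(j, l) + h(h(h(l, j), l + l + j + j), h(l · l · l, h(l, j)))
  Un-nest:  h(j, l) · j · j · j · l · l + h(j, l) · j · j · j · l · l + h(h(h(l, j), j + j + l + l), h(l · l · l, h(l, j)))
  Sort:  h(h(h(l, j), j + j + l + l), h(l · l · l, h(l, j))) + h(j, l) · j · j · j · l · l + h(j, l) · j · j · j · l · l

Answer: no — h(h(h(l, j), j + j + l + l), h(l · l · l, h(j, l))) + h(j, l) · j · j · j · l · l + h(l, j) · j · j · j · l · l vs h(h(h(l, j), j + j + l + l), h(l · l · l, h(l, j))) + h(j, l) · j · j · j · l · l + h(j, l) · j · j · j · l · l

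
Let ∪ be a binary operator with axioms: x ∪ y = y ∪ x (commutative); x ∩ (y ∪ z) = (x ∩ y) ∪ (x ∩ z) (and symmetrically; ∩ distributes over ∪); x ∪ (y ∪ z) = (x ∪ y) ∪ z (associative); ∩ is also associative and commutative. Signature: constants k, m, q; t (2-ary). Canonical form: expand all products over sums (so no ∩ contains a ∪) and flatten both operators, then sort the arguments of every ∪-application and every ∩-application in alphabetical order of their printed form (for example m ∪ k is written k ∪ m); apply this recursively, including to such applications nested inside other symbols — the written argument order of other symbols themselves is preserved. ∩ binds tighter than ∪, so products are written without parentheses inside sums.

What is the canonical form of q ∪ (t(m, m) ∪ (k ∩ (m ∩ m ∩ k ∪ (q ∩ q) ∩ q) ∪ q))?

Distribute:  q ∪ t(m, m) ∪ k ∩ k ∩ m ∩ m ∪ k ∩ q ∩ q ∩ q ∪ q
Sort:  k ∩ k ∩ m ∩ m ∪ k ∩ q ∩ q ∩ q ∪ q ∪ q ∪ t(m, m)

Answer: k ∩ k ∩ m ∩ m ∪ k ∩ q ∩ q ∩ q ∪ q ∪ q ∪ t(m, m)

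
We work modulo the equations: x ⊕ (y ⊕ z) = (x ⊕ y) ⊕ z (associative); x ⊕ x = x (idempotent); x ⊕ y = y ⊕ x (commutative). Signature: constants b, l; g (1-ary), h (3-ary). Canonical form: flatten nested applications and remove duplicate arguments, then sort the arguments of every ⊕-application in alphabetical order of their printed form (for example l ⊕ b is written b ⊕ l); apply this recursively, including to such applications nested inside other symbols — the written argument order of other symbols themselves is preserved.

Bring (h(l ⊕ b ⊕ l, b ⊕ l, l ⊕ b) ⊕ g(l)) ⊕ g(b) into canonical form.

Un-nest:  h(l ⊕ b ⊕ l, b ⊕ l, l ⊕ b) ⊕ g(l) ⊕ g(b)
Canonicalize subterm:  h(l ⊕ b ⊕ l, b ⊕ l, l ⊕ b)  →  h(b ⊕ l, b ⊕ l, b ⊕ l)
Sort arguments:  g(b) ⊕ g(l) ⊕ h(b ⊕ l, b ⊕ l, b ⊕ l)

Answer: g(b) ⊕ g(l) ⊕ h(b ⊕ l, b ⊕ l, b ⊕ l)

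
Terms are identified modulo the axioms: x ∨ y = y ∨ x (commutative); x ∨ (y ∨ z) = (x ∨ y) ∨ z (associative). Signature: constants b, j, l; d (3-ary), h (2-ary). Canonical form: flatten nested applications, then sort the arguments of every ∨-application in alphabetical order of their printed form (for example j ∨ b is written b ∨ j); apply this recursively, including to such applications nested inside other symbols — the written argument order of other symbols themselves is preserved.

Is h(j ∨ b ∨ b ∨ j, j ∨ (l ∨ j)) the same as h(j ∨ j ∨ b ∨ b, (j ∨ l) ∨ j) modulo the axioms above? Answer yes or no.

Left:  h(j ∨ b ∨ b ∨ j, j ∨ (l ∨ j))
  Descend into:  j ∨ (l ∨ j)
  Un-nest:  j ∨ l ∨ j
  Sort:  j ∨ j ∨ l
  Reassemble:  h(b ∨ b ∨ j ∨ j, j ∨ j ∨ l)
Right:  h(j ∨ j ∨ b ∨ b, (j ∨ l) ∨ j)
  Focus inside:  (j ∨ l) ∨ j
  Un-nest:  j ∨ l ∨ j
  Order the arguments:  j ∨ j ∨ l
  Rebuild:  h(b ∨ b ∨ j ∨ j, j ∨ j ∨ l)

Answer: yes — both canonical forms are h(b ∨ b ∨ j ∨ j, j ∨ j ∨ l)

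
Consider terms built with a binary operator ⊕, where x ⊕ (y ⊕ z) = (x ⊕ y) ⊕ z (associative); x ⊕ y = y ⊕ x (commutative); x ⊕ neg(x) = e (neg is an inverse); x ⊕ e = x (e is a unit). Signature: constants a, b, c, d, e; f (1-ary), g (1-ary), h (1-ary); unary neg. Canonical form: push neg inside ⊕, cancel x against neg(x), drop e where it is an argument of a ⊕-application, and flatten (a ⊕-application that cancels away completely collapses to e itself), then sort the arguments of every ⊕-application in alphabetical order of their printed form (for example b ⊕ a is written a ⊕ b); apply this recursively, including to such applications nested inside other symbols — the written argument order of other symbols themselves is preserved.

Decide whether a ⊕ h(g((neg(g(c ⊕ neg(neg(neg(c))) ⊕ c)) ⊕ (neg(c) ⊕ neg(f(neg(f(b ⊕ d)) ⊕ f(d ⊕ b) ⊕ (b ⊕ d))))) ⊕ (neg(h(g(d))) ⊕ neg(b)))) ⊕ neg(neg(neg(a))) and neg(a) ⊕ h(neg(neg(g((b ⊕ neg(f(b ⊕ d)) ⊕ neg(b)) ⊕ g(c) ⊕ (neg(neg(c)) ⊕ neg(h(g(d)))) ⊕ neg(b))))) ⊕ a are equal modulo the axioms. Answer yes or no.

Left:  a ⊕ h(g((neg(g(c ⊕ neg(neg(neg(c))) ⊕ c)) ⊕ (neg(c) ⊕ neg(f(neg(f(b ⊕ d)) ⊕ f(d ⊕ b) ⊕ (b ⊕ d))))) ⊕ (neg(h(g(d))) ⊕ neg(b)))) ⊕ neg(neg(neg(a)))
  Push neg inside:  distribute neg over ⊕ and collapse double neg
  Inverses cancel:  a cancels
  Collect terms:  h(g(neg(b) ⊕ neg(c) ⊕ neg(f(b ⊕ d)) ⊕ neg(g(c)) ⊕ neg(h(g(d)))))
Right:  neg(a) ⊕ h(neg(neg(g((b ⊕ neg(f(b ⊕ d)) ⊕ neg(b)) ⊕ g(c) ⊕ (neg(neg(c)) ⊕ neg(h(g(d)))) ⊕ neg(b))))) ⊕ a
  Push neg inside:  distribute neg over ⊕ and collapse double neg
  Inverses cancel:  a cancels
  Collect terms:  h(g(c ⊕ g(c) ⊕ neg(b) ⊕ neg(f(b ⊕ d)) ⊕ neg(h(g(d)))))

Answer: no — h(g(neg(b) ⊕ neg(c) ⊕ neg(f(b ⊕ d)) ⊕ neg(g(c)) ⊕ neg(h(g(d))))) vs h(g(c ⊕ g(c) ⊕ neg(b) ⊕ neg(f(b ⊕ d)) ⊕ neg(h(g(d)))))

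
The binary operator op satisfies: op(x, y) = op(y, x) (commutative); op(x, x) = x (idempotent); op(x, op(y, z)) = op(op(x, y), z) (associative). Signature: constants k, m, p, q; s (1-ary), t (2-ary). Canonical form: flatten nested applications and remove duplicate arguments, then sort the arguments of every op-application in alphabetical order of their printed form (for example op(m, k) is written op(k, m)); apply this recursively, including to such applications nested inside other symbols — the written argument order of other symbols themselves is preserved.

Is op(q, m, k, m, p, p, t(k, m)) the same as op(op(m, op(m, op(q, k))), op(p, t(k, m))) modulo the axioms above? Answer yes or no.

Answer: yes — both canonical forms are op(k, m, p, q, t(k, m))

Derivation:
Left:  op(q, m, k, m, p, p, t(k, m))
  Idempotence:  drop duplicate m, p
  Sort:  op(k, m, p, q, t(k, m))
Right:  op(op(m, op(m, op(q, k))), op(p, t(k, m)))
  Merge nested applications:  op(m, m, q, k, p, t(k, m))
  Drop duplicates:  drop duplicate m
  Sort arguments:  op(k, m, p, q, t(k, m))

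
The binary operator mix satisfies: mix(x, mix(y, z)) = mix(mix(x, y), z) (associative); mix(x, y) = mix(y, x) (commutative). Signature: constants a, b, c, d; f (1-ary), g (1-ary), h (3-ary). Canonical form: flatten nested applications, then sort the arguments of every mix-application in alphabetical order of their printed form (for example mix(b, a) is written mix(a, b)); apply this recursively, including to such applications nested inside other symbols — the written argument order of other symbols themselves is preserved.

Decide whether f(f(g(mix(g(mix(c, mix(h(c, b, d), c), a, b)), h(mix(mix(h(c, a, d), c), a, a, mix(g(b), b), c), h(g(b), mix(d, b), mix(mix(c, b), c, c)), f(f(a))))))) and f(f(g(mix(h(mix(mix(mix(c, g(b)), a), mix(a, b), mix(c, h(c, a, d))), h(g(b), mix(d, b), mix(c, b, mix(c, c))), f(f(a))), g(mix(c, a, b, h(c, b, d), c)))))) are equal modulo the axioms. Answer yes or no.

Answer: yes — both canonical forms are f(f(g(mix(g(mix(a, b, c, c, h(c, b, d))), h(mix(a, a, b, c, c, g(b), h(c, a, d)), h(g(b), mix(b, d), mix(b, c, c, c)), f(f(a)))))))

Derivation:
Left:  f(f(g(mix(g(mix(c, mix(h(c, b, d), c), a, b)), h(mix(mix(h(c, a, d), c), a, a, mix(g(b), b), c), h(g(b), mix(d, b), mix(mix(c, b), c, c)), f(f(a)))))))
  Work inside:  mix(g(mix(c, mix(h(c, b, d), c), a, b)), h(mix(mix(h(c, a, d), c), a, a, mix(g(b), b), c), h(g(b), mix(d, b), mix(mix(c, b), c, c)), f(f(a))))
  Inside:  g(mix(c, mix(h(c, b, d), c), a, b))  →  g(mix(a, b, c, c, h(c, b, d)))
  Inside:  h(mix(mix(h(c, a, d), c), a, a, mix(g(b), b), c), h(g(b), mix(d, b), mix(mix(c, b), c, c)), f(f(a)))  →  h(mix(a, a, b, c, c, g(b), h(c, a, d)), h(g(b), mix(b, d), mix(b, c, c, c)), f(f(a)))
  Sort:  mix(g(mix(a, b, c, c, h(c, b, d))), h(mix(a, a, b, c, c, g(b), h(c, a, d)), h(g(b), mix(b, d), mix(b, c, c, c)), f(f(a))))
  Put back:  f(f(g(mix(g(mix(a, b, c, c, h(c, b, d))), h(mix(a, a, b, c, c, g(b), h(c, a, d)), h(g(b), mix(b, d), mix(b, c, c, c)), f(f(a)))))))
Right:  f(f(g(mix(h(mix(mix(mix(c, g(b)), a), mix(a, b), mix(c, h(c, a, d))), h(g(b), mix(d, b), mix(c, b, mix(c, c))), f(f(a))), g(mix(c, a, b, h(c, b, d), c))))))
  Work inside:  mix(h(mix(mix(mix(c, g(b)), a), mix(a, b), mix(c, h(c, a, d))), h(g(b), mix(d, b), mix(c, b, mix(c, c))), f(f(a))), g(mix(c, a, b, h(c, b, d), c)))
  Simplify inside:  h(mix(mix(mix(c, g(b)), a), mix(a, b), mix(c, h(c, a, d))), h(g(b), mix(d, b), mix(c, b, mix(c, c))), f(f(a)))  →  h(mix(a, a, b, c, c, g(b), h(c, a, d)), h(g(b), mix(b, d), mix(b, c, c, c)), f(f(a)))
  Simplify inside:  g(mix(c, a, b, h(c, b, d), c))  →  g(mix(a, b, c, c, h(c, b, d)))
  Order the arguments:  mix(g(mix(a, b, c, c, h(c, b, d))), h(mix(a, a, b, c, c, g(b), h(c, a, d)), h(g(b), mix(b, d), mix(b, c, c, c)), f(f(a))))
  Rebuild:  f(f(g(mix(g(mix(a, b, c, c, h(c, b, d))), h(mix(a, a, b, c, c, g(b), h(c, a, d)), h(g(b), mix(b, d), mix(b, c, c, c)), f(f(a)))))))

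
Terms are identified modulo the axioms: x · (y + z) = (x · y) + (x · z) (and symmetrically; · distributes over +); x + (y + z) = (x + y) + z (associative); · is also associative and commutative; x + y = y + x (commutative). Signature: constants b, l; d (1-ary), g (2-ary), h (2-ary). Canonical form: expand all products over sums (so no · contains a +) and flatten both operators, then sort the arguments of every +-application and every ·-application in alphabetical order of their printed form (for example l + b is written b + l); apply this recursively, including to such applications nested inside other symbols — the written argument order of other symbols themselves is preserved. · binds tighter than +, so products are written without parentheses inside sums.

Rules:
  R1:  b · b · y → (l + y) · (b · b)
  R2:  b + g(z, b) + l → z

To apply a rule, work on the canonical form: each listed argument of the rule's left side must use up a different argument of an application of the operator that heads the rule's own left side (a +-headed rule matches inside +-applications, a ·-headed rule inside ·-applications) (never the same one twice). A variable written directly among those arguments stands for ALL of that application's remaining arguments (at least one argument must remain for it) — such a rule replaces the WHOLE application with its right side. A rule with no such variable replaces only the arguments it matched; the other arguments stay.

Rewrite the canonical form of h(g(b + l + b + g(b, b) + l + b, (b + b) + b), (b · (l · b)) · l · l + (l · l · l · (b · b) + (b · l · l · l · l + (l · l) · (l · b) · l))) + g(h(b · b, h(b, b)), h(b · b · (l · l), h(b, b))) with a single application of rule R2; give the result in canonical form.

Answer: g(h(b · b, h(b, b)), h(b · b · l · l, h(b, b))) + h(g(b + b + b + l, b + b + b), b · b · l · l · l + b · b · l · l · l + b · l · l · l · l + b · l · l · l · l)

Derivation:
Canonical form:  g(h(b · b, h(b, b)), h(b · b · l · l, h(b, b))) + h(g(b + b + b + g(b, b) + l + l, b + b + b), b · b · l · l · l + b · b · l · l · l + b · l · l · l · l + b · l · l · l · l)
Match R2:  consume b, g(b, b), l;  z := b
New term:  g(h(b · b, h(b, b)), h(b · b · l · l, h(b, b))) + h(g(b + b + b + l, b + b + b), b · b · l · l · l + b · b · l · l · l + b · l · l · l · l + b · l · l · l · l)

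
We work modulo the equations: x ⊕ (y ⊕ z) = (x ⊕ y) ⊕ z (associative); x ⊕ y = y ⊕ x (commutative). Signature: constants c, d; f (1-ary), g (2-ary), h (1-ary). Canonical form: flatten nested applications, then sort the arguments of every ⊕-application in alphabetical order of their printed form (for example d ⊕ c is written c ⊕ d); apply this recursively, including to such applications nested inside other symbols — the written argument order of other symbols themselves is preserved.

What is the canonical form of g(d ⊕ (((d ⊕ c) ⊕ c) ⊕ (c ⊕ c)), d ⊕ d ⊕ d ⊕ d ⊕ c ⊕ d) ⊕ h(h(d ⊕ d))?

Simplify inside:  g(d ⊕ (((d ⊕ c) ⊕ c) ⊕ (c ⊕ c)), d ⊕ d ⊕ d ⊕ d ⊕ c ⊕ d)  →  g(c ⊕ c ⊕ c ⊕ c ⊕ d ⊕ d, c ⊕ d ⊕ d ⊕ d ⊕ d ⊕ d)
Sort arguments:  g(c ⊕ c ⊕ c ⊕ c ⊕ d ⊕ d, c ⊕ d ⊕ d ⊕ d ⊕ d ⊕ d) ⊕ h(h(d ⊕ d))

Answer: g(c ⊕ c ⊕ c ⊕ c ⊕ d ⊕ d, c ⊕ d ⊕ d ⊕ d ⊕ d ⊕ d) ⊕ h(h(d ⊕ d))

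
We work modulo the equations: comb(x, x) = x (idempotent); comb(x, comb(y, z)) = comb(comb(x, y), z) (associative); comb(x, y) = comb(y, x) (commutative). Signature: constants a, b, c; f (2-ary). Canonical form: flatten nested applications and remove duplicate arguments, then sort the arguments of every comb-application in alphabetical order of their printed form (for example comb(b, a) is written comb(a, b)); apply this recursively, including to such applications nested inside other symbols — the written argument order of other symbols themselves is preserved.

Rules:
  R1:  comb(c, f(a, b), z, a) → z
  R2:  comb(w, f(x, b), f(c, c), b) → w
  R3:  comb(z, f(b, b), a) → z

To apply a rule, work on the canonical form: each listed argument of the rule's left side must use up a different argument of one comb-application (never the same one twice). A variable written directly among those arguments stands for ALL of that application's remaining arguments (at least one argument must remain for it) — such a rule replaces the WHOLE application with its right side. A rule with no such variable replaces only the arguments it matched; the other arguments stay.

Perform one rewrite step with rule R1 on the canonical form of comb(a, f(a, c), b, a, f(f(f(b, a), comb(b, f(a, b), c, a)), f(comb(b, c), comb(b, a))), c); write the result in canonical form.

Answer: comb(a, b, c, f(a, c), f(f(f(b, a), b), f(comb(b, c), comb(a, b))))

Derivation:
Canonical form:  comb(a, b, c, f(a, c), f(f(f(b, a), comb(a, b, c, f(a, b))), f(comb(b, c), comb(a, b))))
R1 matches:  uses a, c, f(a, b);  z := b
Every leftover argument binds to the variable; the entire application is replaced.
Result:  comb(a, b, c, f(a, c), f(f(f(b, a), b), f(comb(b, c), comb(a, b))))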